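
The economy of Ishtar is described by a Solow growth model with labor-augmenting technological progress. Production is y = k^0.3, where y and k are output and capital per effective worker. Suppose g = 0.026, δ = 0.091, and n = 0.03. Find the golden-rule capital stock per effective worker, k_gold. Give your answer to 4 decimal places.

n + g + δ = 0.03 + 0.026 + 0.091 = 0.147.
Maximizing c = f(k) − (n+g+δ)·k gives f'(k) = n+g+δ, i.e. 0.3·k^(0.3−1) = 0.147, so k_gold = (0.3/0.147)^(1/0.7) ≈ 2.7706.

k_gold ≈ 2.7706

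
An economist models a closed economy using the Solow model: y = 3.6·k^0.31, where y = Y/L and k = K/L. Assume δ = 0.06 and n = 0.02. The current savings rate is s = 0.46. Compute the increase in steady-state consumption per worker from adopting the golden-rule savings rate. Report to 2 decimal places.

Capital per worker breaks even when investment replaces (n + δ)·k; here n + δ = 0.08.
Current steady state (s = 0.46): k* = (0.46·3.6/0.08)^(1/0.69) ≈ 80.7613, y* = 3.6·80.7613^0.31 ≈ 14.0454, c* = (1−0.46)·14.0454 ≈ 7.5845.
Setting f'(k) = n+δ gives 0.31·3.6·k^(0.31−1) = 0.08, hence k_gold = (0.31·3.6/0.08)^(1/0.69) ≈ 45.5830.
y_gold = 3.6·45.5830^0.31 ≈ 11.7634, c_gold = y_gold − 0.08·k_gold ≈ 8.1167.
Gain: Δc = 8.1167 − 7.5845 ≈ 0.5322.

Δc ≈ 0.53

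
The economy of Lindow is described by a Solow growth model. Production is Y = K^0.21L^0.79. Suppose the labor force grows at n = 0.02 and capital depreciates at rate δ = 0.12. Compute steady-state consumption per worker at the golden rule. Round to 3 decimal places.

Capital per worker breaks even when investment replaces (n + δ)·k; here n + δ = 0.14.
At the golden rule the marginal product of capital equals n+δ: 0.21·k^(0.21−1) = 0.14. Solving, k_gold = (0.21/0.14)^(1/0.79) ≈ 1.6707.
y_gold = 1.6707^0.21 ≈ 1.1138.
c_gold = y_gold − (n+δ)·k_gold = 1.1138 − 0.14·1.6707 ≈ 0.8799.

c_gold ≈ 0.880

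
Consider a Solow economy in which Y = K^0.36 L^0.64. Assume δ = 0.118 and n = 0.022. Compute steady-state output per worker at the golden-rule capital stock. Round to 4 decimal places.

y_gold ≈ 1.7011

The effective depreciation rate is n + δ = 0.022 + 0.118 = 0.14.
Maximizing c = f(k) − (n+δ)·k gives f'(k) = n+δ, i.e. 0.36·k^(0.36−1) = 0.14, so k_gold = (0.36/0.14)^(1/0.64) ≈ 4.3742.
Output: y_gold = k_gold^0.36 = 4.3742^0.36 ≈ 1.7011.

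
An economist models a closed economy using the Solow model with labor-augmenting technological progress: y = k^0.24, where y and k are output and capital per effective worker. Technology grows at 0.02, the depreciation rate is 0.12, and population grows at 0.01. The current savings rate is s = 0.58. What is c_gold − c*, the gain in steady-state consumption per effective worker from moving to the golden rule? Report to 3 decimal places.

Capital per effective worker breaks even when investment replaces (n + g + δ)·k; here n + g + δ = 0.15.
Current steady state (s = 0.58): k* = (0.58/0.15)^(1/0.76) ≈ 5.9267, y* = 5.9267^0.24 ≈ 1.5328, c* = (1−0.58)·1.5328 ≈ 0.6438.
Maximizing c = f(k) − (n+g+δ)·k gives f'(k) = n+g+δ, i.e. 0.24·k^(0.24−1) = 0.15, so k_gold = (0.24/0.15)^(1/0.76) ≈ 1.8560.
y_gold = 1.8560^0.24 ≈ 1.1600, c_gold = y_gold − 0.15·k_gold ≈ 0.8816.
Gain: Δc = 0.8816 − 0.6438 ≈ 0.2378.

Δc ≈ 0.238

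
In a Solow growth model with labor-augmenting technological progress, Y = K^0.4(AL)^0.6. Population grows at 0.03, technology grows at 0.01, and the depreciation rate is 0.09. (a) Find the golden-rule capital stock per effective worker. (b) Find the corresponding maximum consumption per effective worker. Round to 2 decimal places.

(a) k_gold ≈ 6.51; (b) c_gold ≈ 1.27

Capital per effective worker breaks even when investment replaces (n + g + δ)·k; here n + g + δ = 0.13.
At the golden rule the marginal product of capital equals n+g+δ: 0.4·k^(0.4−1) = 0.13. Solving, k_gold = (0.4/0.13)^(1/0.6) ≈ 6.5092.
y_gold = 6.5092^0.4 ≈ 2.1155; c_gold = y_gold − 0.13·k_gold ≈ 1.2693.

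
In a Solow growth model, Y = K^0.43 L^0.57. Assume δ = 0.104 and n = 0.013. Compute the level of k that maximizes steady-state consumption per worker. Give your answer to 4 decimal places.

k_gold ≈ 9.8112

Capital per worker breaks even when investment replaces (n + δ)·k; here n + δ = 0.117.
Maximizing c = f(k) − (n+δ)·k gives f'(k) = n+δ, i.e. 0.43·k^(0.43−1) = 0.117, so k_gold = (0.43/0.117)^(1/0.57) ≈ 9.8112.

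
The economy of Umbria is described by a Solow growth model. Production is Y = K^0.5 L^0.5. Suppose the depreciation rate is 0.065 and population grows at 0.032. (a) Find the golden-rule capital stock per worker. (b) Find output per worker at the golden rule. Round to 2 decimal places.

(a) k_gold ≈ 26.57; (b) y_gold ≈ 5.15

Capital per worker breaks even when investment replaces (n + δ)·k; here n + δ = 0.097.
At the golden rule the marginal product of capital equals n+δ: 0.5·k^(0.5−1) = 0.097. Solving, k_gold = (0.5/0.097)^(1/0.5) ≈ 26.5703.
y_gold = 26.5703^0.5 ≈ 5.1546.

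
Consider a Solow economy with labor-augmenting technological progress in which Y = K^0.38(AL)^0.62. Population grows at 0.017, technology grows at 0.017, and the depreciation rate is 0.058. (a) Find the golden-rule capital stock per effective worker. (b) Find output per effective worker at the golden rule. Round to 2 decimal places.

(a) k_gold ≈ 9.85; (b) y_gold ≈ 2.39

Break-even investment rate: n + g + δ = 0.017 + 0.017 + 0.058 = 0.092.
Setting f'(k) = n+g+δ gives 0.38·k^(0.38−1) = 0.092, hence k_gold = (0.38/0.092)^(1/0.62) ≈ 9.8524.
y_gold = 9.8524^0.38 ≈ 2.3853.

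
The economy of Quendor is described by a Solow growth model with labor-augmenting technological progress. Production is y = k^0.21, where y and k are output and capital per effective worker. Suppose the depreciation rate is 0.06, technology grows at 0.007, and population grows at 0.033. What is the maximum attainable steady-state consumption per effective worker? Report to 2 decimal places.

c_gold ≈ 0.96

Capital per effective worker breaks even when investment replaces (n + g + δ)·k; here n + g + δ = 0.1.
At the golden rule the marginal product of capital equals n+g+δ: 0.21·k^(0.21−1) = 0.1. Solving, k_gold = (0.21/0.1)^(1/0.79) ≈ 2.5578.
y_gold = 2.5578^0.21 ≈ 1.2180.
c_gold = y_gold − (n+g+δ)·k_gold = 1.2180 − 0.1·2.5578 ≈ 0.9622.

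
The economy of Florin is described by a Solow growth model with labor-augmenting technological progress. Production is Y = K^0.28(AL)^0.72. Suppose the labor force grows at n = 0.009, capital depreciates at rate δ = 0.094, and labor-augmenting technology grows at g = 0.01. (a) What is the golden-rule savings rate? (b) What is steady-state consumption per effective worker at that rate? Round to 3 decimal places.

(a) s_gold = 0.280; (b) c_gold ≈ 1.025

The effective depreciation rate is n + g + δ = 0.009 + 0.01 + 0.094 = 0.113.
For Cobb-Douglas, s_gold equals capital's share: s_gold = 0.28.
Maximizing c = f(k) − (n+g+δ)·k gives f'(k) = n+g+δ, i.e. 0.28·k^(0.28−1) = 0.113, so k_gold = (0.28/0.113)^(1/0.72) ≈ 3.5264.
y_gold = 3.5264^0.28 ≈ 1.4232; c_gold = (1−0.28)·y_gold ≈ 1.0247.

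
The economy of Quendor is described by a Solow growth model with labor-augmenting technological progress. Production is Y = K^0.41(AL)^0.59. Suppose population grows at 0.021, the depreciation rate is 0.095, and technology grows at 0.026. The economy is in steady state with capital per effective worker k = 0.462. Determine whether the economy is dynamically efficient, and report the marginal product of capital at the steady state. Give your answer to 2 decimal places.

dynamically efficient; MPK ≈ 0.65

Break-even investment rate: n + g + δ = 0.021 + 0.026 + 0.095 = 0.142.
MPK = 0.41·k^(0.41−1) = 0.41·0.462^(-0.59) ≈ 0.6466.
MPK > 0.142, so the economy is dynamically efficient (under-saving).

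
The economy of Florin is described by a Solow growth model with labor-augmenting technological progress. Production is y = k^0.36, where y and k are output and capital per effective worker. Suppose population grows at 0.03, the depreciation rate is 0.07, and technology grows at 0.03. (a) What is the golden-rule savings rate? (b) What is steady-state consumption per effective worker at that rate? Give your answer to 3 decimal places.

(a) s_gold = 0.360; (b) c_gold ≈ 1.135

Capital per effective worker breaks even when investment replaces (n + g + δ)·k; here n + g + δ = 0.13.
For Cobb-Douglas, s_gold equals capital's share: s_gold = 0.36.
Maximizing c = f(k) − (n+g+δ)·k gives f'(k) = n+g+δ, i.e. 0.36·k^(0.36−1) = 0.13, so k_gold = (0.36/0.13)^(1/0.64) ≈ 4.9112.
y_gold = 4.9112^0.36 ≈ 1.7735; c_gold = (1−0.36)·y_gold ≈ 1.1350.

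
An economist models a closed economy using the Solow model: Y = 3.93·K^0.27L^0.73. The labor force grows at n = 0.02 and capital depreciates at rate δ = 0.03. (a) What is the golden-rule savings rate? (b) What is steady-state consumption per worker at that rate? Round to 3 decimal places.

(a) s_gold = 0.270; (b) c_gold ≈ 8.881

Break-even investment rate: n + δ = 0.02 + 0.03 = 0.05.
For Cobb-Douglas, s_gold equals capital's share: s_gold = 0.27.
At the golden rule the marginal product of capital equals n+δ: 0.27·3.93·k^(0.27−1) = 0.05. Solving, k_gold = (0.27·3.93/0.05)^(1/0.73) ≈ 65.6925.
y_gold = 3.93·65.6925^0.27 ≈ 12.1653; c_gold = (1−0.27)·y_gold ≈ 8.8806.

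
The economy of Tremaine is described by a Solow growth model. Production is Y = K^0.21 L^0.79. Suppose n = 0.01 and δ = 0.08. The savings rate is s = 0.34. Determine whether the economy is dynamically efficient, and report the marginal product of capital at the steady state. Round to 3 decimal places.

dynamically inefficient; MPK ≈ 0.056

Capital per worker breaks even when investment replaces (n + δ)·k; here n + δ = 0.09.
Steady-state k*: s·k^0.21 = 0.09·k gives k* = (0.34/0.09)^(1/0.79) ≈ 5.3787.
MPK = 0.21·5.3787^(-0.79) ≈ 0.0556.
MPK < n+δ = 0.09, so the economy is dynamically inefficient (over-saving).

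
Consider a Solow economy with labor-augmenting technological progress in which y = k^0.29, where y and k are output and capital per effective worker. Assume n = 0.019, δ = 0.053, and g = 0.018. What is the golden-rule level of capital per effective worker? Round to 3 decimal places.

k_gold ≈ 5.197

Capital per effective worker breaks even when investment replaces (n + g + δ)·k; here n + g + δ = 0.09.
Golden rule sets MPK = n+g+δ: 0.29·k^(0.29−1) = 0.09, so k_gold = (0.29/0.09)^(1/0.71) ≈ 5.1965.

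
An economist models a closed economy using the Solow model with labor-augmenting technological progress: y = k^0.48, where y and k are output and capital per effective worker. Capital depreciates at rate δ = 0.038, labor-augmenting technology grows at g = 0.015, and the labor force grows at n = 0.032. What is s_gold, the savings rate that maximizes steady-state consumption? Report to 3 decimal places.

s_gold = 0.480

Capital per effective worker breaks even when investment replaces (n + g + δ)·k; here n + g + δ = 0.085.
At the golden rule MPK = n+g+δ, and in any Cobb-Douglas steady state s = (n+g+δ)·k/y = MPK·k/y = capital's share 0.48.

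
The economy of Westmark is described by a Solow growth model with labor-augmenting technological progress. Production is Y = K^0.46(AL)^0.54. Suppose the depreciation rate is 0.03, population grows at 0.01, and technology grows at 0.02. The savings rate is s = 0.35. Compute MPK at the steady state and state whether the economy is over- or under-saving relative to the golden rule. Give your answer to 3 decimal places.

Capital per effective worker breaks even when investment replaces (n + g + δ)·k; here n + g + δ = 0.06.
Steady-state k*: s·k^0.46 = 0.06·k gives k* = (0.35/0.06)^(1/0.54) ≈ 26.2038.
MPK = 0.46·26.2038^(-0.54) ≈ 0.0789.
MPK > n+g+δ = 0.06, so the economy is dynamically efficient (under-saving).

under-saving; MPK ≈ 0.079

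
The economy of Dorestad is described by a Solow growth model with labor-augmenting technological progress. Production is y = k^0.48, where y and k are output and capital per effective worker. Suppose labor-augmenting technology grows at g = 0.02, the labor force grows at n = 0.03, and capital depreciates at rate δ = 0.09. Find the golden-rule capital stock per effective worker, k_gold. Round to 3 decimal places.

k_gold ≈ 10.692

Break-even investment rate: n + g + δ = 0.03 + 0.02 + 0.09 = 0.14.
Maximizing c = f(k) − (n+g+δ)·k gives f'(k) = n+g+δ, i.e. 0.48·k^(0.48−1) = 0.14, so k_gold = (0.48/0.14)^(1/0.52) ≈ 10.6921.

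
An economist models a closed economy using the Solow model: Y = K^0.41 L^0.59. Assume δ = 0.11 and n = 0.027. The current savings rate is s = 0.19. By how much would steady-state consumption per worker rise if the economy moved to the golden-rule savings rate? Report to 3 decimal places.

Δc ≈ 0.247

Capital per worker breaks even when investment replaces (n + δ)·k; here n + δ = 0.137.
Current steady state (s = 0.19): k* = (0.19/0.137)^(1/0.59) ≈ 1.7407, y* = 1.7407^0.41 ≈ 1.2552, c* = (1−0.19)·1.2552 ≈ 1.0167.
Maximizing c = f(k) − (n+δ)·k gives f'(k) = n+δ, i.e. 0.41·k^(0.41−1) = 0.137, so k_gold = (0.41/0.137)^(1/0.59) ≈ 6.4104.
y_gold = 6.4104^0.41 ≈ 2.1420, c_gold = y_gold − 0.137·k_gold ≈ 1.2638.
Gain: Δc = 1.2638 − 1.0167 ≈ 0.2471.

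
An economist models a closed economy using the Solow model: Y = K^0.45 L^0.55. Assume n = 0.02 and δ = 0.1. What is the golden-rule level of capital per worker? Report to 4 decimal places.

k_gold ≈ 11.0584

Capital per worker breaks even when investment replaces (n + δ)·k; here n + δ = 0.12.
Maximizing c = f(k) − (n+δ)·k gives f'(k) = n+δ, i.e. 0.45·k^(0.45−1) = 0.12, so k_gold = (0.45/0.12)^(1/0.55) ≈ 11.0584.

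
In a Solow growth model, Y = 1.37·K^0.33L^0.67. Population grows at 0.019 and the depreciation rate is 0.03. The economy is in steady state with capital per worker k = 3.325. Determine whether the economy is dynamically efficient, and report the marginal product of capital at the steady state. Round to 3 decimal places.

n + δ = 0.019 + 0.03 = 0.049.
MPK = 0.33·1.37·k^(0.33−1) = 0.33·1.37·3.325^(-0.67) ≈ 0.2021.
MPK > 0.049, so the economy is dynamically efficient (under-saving).

dynamically efficient; MPK ≈ 0.202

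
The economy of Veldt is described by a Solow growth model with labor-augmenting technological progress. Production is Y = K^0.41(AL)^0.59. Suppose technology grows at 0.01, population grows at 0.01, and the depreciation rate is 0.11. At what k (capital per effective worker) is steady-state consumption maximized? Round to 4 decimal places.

k_gold ≈ 7.0064

The effective depreciation rate is n + g + δ = 0.01 + 0.01 + 0.11 = 0.13.
Setting f'(k) = n+g+δ gives 0.41·k^(0.41−1) = 0.13, hence k_gold = (0.41/0.13)^(1/0.59) ≈ 7.0064.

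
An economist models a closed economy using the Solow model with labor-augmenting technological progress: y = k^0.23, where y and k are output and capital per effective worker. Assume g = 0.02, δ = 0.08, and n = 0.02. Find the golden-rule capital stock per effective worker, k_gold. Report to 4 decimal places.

k_gold ≈ 2.3278

Capital per effective worker breaks even when investment replaces (n + g + δ)·k; here n + g + δ = 0.12.
At the golden rule the marginal product of capital equals n+g+δ: 0.23·k^(0.23−1) = 0.12. Solving, k_gold = (0.23/0.12)^(1/0.77) ≈ 2.3278.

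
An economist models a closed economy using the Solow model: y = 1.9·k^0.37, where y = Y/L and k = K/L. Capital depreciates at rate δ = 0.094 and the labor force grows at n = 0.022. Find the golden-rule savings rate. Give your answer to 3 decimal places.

s_gold = 0.370

Break-even investment rate: n + δ = 0.022 + 0.094 = 0.116.
At the golden rule MPK = n+δ, and in any Cobb-Douglas steady state s = (n+δ)·k/y = MPK·k/y = capital's share 0.37.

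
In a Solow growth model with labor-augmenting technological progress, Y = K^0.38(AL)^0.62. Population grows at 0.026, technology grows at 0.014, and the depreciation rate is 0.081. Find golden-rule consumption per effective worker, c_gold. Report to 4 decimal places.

n + g + δ = 0.026 + 0.014 + 0.081 = 0.121.
Maximizing c = f(k) − (n+g+δ)·k gives f'(k) = n+g+δ, i.e. 0.38·k^(0.38−1) = 0.121, so k_gold = (0.38/0.121)^(1/0.62) ≈ 6.3330.
y_gold = 6.3330^0.38 ≈ 2.0166.
c_gold = y_gold − (n+g+δ)·k_gold = 2.0166 − 0.121·6.3330 ≈ 1.2503.

c_gold ≈ 1.2503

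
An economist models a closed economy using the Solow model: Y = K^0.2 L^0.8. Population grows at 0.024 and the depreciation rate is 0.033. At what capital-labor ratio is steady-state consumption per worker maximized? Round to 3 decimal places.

n + δ = 0.024 + 0.033 = 0.057.
Golden rule sets MPK = n+δ: 0.2·k^(0.2−1) = 0.057, so k_gold = (0.2/0.057)^(1/0.8) ≈ 4.8022.

k_gold ≈ 4.802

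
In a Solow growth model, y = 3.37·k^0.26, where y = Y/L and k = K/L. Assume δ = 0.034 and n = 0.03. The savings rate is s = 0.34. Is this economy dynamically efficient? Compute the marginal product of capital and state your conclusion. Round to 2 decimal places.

dynamically inefficient; MPK ≈ 0.05

n + δ = 0.03 + 0.034 = 0.064.
Steady-state k*: s·A·k^0.26 = 0.064·k gives k* = (0.34·3.37/0.064)^(1/0.74) ≈ 49.3341.
MPK = 0.26·3.37·49.3341^(-0.74) ≈ 0.0489.
MPK < n+δ = 0.064, so the economy is dynamically inefficient (over-saving).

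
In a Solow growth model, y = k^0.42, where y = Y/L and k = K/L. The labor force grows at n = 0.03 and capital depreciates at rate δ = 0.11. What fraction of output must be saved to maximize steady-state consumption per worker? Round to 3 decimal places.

s_gold = 0.420

The effective depreciation rate is n + δ = 0.03 + 0.11 = 0.14.
At the golden rule MPK = n+δ, and in any Cobb-Douglas steady state s = (n+δ)·k/y = MPK·k/y = capital's share 0.42.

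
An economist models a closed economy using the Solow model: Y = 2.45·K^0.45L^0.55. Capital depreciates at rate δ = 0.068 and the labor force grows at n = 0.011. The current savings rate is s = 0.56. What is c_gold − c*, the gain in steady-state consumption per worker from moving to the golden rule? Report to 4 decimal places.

Δc ≈ 0.5037

Capital per worker breaks even when investment replaces (n + δ)·k; here n + δ = 0.079.
Current steady state (s = 0.56): k* = (0.56·2.45/0.079)^(1/0.55) ≈ 179.4937, y* = 2.45·179.4937^0.45 ≈ 25.3214, c* = (1−0.56)·25.3214 ≈ 11.1414.
Setting f'(k) = n+δ gives 0.45·2.45·k^(0.45−1) = 0.079, hence k_gold = (0.45·2.45/0.079)^(1/0.55) ≈ 120.6053.
y_gold = 2.45·120.6053^0.45 ≈ 21.1729, c_gold = y_gold − 0.079·k_gold ≈ 11.6451.
Gain: Δc = 11.6451 − 11.1414 ≈ 0.5037.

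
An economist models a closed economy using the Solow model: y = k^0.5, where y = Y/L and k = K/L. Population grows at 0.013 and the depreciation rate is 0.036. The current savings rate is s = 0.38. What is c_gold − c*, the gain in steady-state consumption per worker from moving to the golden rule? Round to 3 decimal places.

Δc ≈ 0.294

Capital per worker breaks even when investment replaces (n + δ)·k; here n + δ = 0.049.
Current steady state (s = 0.38): k* = (0.38/0.049)^(1/0.5) ≈ 60.1416, y* = 60.1416^0.5 ≈ 7.7551, c* = (1−0.38)·7.7551 ≈ 4.8082.
Maximizing c = f(k) − (n+δ)·k gives f'(k) = n+δ, i.e. 0.5·k^(0.5−1) = 0.049, so k_gold = (0.5/0.049)^(1/0.5) ≈ 104.1233.
y_gold = 104.1233^0.5 ≈ 10.2041, c_gold = y_gold − 0.049·k_gold ≈ 5.1020.
Gain: Δc = 5.1020 − 4.8082 ≈ 0.2939.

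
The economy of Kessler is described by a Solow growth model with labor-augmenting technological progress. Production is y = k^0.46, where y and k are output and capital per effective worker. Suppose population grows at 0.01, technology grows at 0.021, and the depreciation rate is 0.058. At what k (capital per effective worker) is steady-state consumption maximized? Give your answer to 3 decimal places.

k_gold ≈ 20.944

Capital per effective worker breaks even when investment replaces (n + g + δ)·k; here n + g + δ = 0.089.
Setting f'(k) = n+g+δ gives 0.46·k^(0.46−1) = 0.089, hence k_gold = (0.46/0.089)^(1/0.54) ≈ 20.9436.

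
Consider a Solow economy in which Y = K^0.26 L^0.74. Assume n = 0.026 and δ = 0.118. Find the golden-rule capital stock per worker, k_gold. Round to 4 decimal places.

k_gold ≈ 2.2221

The effective depreciation rate is n + δ = 0.026 + 0.118 = 0.144.
Maximizing c = f(k) − (n+δ)·k gives f'(k) = n+δ, i.e. 0.26·k^(0.26−1) = 0.144, so k_gold = (0.26/0.144)^(1/0.74) ≈ 2.2221.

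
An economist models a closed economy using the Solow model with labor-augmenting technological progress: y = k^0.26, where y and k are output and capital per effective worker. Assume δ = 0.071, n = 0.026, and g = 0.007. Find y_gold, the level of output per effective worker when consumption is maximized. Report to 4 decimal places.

y_gold ≈ 1.3798

Capital per effective worker breaks even when investment replaces (n + g + δ)·k; here n + g + δ = 0.104.
Maximizing c = f(k) − (n+g+δ)·k gives f'(k) = n+g+δ, i.e. 0.26·k^(0.26−1) = 0.104, so k_gold = (0.26/0.104)^(1/0.74) ≈ 3.4495.
Output: y_gold = k_gold^0.26 = 3.4495^0.26 ≈ 1.3798.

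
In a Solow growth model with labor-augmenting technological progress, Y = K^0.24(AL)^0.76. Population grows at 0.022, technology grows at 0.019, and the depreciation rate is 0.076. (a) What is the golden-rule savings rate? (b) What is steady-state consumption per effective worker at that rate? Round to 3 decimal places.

Capital per effective worker breaks even when investment replaces (n + g + δ)·k; here n + g + δ = 0.117.
For Cobb-Douglas, s_gold equals capital's share: s_gold = 0.24.
At the golden rule the marginal product of capital equals n+g+δ: 0.24·k^(0.24−1) = 0.117. Solving, k_gold = (0.24/0.117)^(1/0.76) ≈ 2.5737.
y_gold = 2.5737^0.24 ≈ 1.2547; c_gold = (1−0.24)·y_gold ≈ 0.9536.

(a) s_gold = 0.240; (b) c_gold ≈ 0.954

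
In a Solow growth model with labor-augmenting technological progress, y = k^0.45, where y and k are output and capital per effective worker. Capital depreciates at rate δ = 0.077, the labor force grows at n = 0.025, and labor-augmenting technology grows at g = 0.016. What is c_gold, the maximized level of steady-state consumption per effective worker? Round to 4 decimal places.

Capital per effective worker breaks even when investment replaces (n + g + δ)·k; here n + g + δ = 0.118.
Maximizing c = f(k) − (n+g+δ)·k gives f'(k) = n+g+δ, i.e. 0.45·k^(0.45−1) = 0.118, so k_gold = (0.45/0.118)^(1/0.55) ≈ 11.4016.
y_gold = 11.4016^0.45 ≈ 2.9897.
c_gold = y_gold − (n+g+δ)·k_gold = 2.9897 − 0.118·11.4016 ≈ 1.6444.

c_gold ≈ 1.6444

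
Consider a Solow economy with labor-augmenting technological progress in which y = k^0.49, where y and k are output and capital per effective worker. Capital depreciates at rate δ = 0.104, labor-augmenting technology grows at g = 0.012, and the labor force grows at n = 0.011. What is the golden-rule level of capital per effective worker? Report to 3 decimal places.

Capital per effective worker breaks even when investment replaces (n + g + δ)·k; here n + g + δ = 0.127.
Golden rule sets MPK = n+g+δ: 0.49·k^(0.49−1) = 0.127, so k_gold = (0.49/0.127)^(1/0.51) ≈ 14.1185.

k_gold ≈ 14.119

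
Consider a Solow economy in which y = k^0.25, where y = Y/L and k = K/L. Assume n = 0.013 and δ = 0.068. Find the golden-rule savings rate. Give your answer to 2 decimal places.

n + δ = 0.013 + 0.068 = 0.081.
At the golden rule MPK = n+δ, and in any Cobb-Douglas steady state s = (n+δ)·k/y = MPK·k/y = capital's share 0.25.

s_gold = 0.25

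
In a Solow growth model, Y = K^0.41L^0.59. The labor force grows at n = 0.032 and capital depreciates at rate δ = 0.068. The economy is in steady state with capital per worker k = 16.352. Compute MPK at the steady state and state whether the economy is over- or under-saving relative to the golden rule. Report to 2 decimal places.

over-saving; MPK ≈ 0.08

n + δ = 0.032 + 0.068 = 0.1.
MPK = 0.41·k^(0.41−1) = 0.41·16.352^(-0.59) ≈ 0.0788.
MPK < 0.1, so the economy is dynamically inefficient (over-saving).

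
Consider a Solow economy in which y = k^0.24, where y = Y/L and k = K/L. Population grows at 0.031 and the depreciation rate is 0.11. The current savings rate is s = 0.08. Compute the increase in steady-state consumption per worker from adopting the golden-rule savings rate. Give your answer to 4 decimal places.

Δc ≈ 0.1298

Break-even investment rate: n + δ = 0.031 + 0.11 = 0.141.
Current steady state (s = 0.08): k* = (0.08/0.141)^(1/0.76) ≈ 0.4744, y* = 0.4744^0.24 ≈ 0.8361, c* = (1−0.08)·0.8361 ≈ 0.7692.
At the golden rule the marginal product of capital equals n+δ: 0.24·k^(0.24−1) = 0.141. Solving, k_gold = (0.24/0.141)^(1/0.76) ≈ 2.0134.
y_gold = 2.0134^0.24 ≈ 1.1829, c_gold = y_gold − 0.141·k_gold ≈ 0.8990.
Gain: Δc = 0.8990 − 0.7692 ≈ 0.1298.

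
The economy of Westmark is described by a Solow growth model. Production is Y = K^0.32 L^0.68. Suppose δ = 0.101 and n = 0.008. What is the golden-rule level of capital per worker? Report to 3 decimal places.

k_gold ≈ 4.873

Break-even investment rate: n + δ = 0.008 + 0.101 = 0.109.
Maximizing c = f(k) − (n+δ)·k gives f'(k) = n+δ, i.e. 0.32·k^(0.32−1) = 0.109, so k_gold = (0.32/0.109)^(1/0.68) ≈ 4.8734.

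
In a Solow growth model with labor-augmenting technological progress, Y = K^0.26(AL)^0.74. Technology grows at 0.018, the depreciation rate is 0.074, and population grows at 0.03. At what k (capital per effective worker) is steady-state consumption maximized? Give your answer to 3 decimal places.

Capital per effective worker breaks even when investment replaces (n + g + δ)·k; here n + g + δ = 0.122.
Golden rule sets MPK = n+g+δ: 0.26·k^(0.26−1) = 0.122, so k_gold = (0.26/0.122)^(1/0.74) ≈ 2.7802.

k_gold ≈ 2.780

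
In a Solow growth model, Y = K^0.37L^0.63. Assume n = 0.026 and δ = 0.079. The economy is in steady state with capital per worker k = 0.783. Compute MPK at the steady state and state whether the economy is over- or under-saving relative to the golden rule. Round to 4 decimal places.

under-saving; MPK ≈ 0.4317

n + δ = 0.026 + 0.079 = 0.105.
MPK = 0.37·k^(0.37−1) = 0.37·0.783^(-0.63) ≈ 0.4317.
MPK > 0.105, so the economy is dynamically efficient (under-saving).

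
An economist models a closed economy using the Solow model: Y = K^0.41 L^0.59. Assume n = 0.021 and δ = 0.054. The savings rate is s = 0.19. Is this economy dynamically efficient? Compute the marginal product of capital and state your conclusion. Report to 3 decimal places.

dynamically efficient; MPK ≈ 0.162

n + δ = 0.021 + 0.054 = 0.075.
Steady-state k*: s·k^0.41 = 0.075·k gives k* = (0.19/0.075)^(1/0.59) ≈ 4.8331.
MPK = 0.41·4.8331^(-0.59) ≈ 0.1618.
MPK > n+δ = 0.075, so the economy is dynamically efficient (under-saving).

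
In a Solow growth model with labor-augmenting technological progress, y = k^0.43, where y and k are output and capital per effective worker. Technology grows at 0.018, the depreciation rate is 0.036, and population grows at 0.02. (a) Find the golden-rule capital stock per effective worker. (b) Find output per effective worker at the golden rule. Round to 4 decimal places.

(a) k_gold ≈ 21.9162; (b) y_gold ≈ 3.7716

n + g + δ = 0.02 + 0.018 + 0.036 = 0.074.
Maximizing c = f(k) − (n+g+δ)·k gives f'(k) = n+g+δ, i.e. 0.43·k^(0.43−1) = 0.074, so k_gold = (0.43/0.074)^(1/0.57) ≈ 21.9162.
y_gold = 21.9162^0.43 ≈ 3.7716.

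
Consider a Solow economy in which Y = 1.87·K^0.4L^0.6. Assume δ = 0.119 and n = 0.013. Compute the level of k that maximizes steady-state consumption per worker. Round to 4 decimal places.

Break-even investment rate: n + δ = 0.013 + 0.119 = 0.132.
Setting f'(k) = n+δ gives 0.4·1.87·k^(0.4−1) = 0.132, hence k_gold = (0.4·1.87/0.132)^(1/0.6) ≈ 18.0113.

k_gold ≈ 18.0113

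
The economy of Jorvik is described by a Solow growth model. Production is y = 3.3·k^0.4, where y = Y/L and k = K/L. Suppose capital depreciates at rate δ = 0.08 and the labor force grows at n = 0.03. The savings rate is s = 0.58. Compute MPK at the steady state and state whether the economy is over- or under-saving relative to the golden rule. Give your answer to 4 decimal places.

over-saving; MPK ≈ 0.0759

The effective depreciation rate is n + δ = 0.03 + 0.08 = 0.11.
Steady-state k*: s·A·k^0.4 = 0.11·k gives k* = (0.58·3.3/0.11)^(1/0.6) ≈ 116.8375.
MPK = 0.4·3.3·116.8375^(-0.6) ≈ 0.0759.
MPK < n+δ = 0.11, so the economy is dynamically inefficient (over-saving).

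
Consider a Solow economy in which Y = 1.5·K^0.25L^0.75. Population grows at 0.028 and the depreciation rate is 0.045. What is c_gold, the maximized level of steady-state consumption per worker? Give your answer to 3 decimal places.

n + δ = 0.028 + 0.045 = 0.073.
Golden rule sets MPK = n+δ: 0.25·1.5·k^(0.25−1) = 0.073, so k_gold = (0.25·1.5/0.073)^(1/0.75) ≈ 8.8636.
y_gold = 1.5·8.8636^0.25 ≈ 2.5882.
c_gold = y_gold − (n+δ)·k_gold = 2.5882 − 0.073·8.8636 ≈ 1.9411.

c_gold ≈ 1.941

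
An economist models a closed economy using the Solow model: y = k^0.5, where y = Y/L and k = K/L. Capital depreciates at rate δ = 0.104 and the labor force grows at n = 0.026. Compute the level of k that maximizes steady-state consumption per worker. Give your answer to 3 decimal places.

k_gold ≈ 14.793

Capital per worker breaks even when investment replaces (n + δ)·k; here n + δ = 0.13.
At the golden rule the marginal product of capital equals n+δ: 0.5·k^(0.5−1) = 0.13. Solving, k_gold = (0.5/0.13)^(1/0.5) ≈ 14.7929.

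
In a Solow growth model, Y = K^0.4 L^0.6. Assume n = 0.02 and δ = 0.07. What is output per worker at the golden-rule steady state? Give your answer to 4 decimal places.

y_gold ≈ 2.7032

The effective depreciation rate is n + δ = 0.02 + 0.07 = 0.09.
Maximizing c = f(k) − (n+δ)·k gives f'(k) = n+δ, i.e. 0.4·k^(0.4−1) = 0.09, so k_gold = (0.4/0.09)^(1/0.6) ≈ 12.0142.
Output: y_gold = k_gold^0.4 = 12.0142^0.4 ≈ 2.7032.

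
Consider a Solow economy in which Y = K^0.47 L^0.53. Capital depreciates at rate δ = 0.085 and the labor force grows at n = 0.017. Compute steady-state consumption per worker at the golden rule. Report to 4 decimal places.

c_gold ≈ 2.0543

Break-even investment rate: n + δ = 0.017 + 0.085 = 0.102.
Golden rule sets MPK = n+δ: 0.47·k^(0.47−1) = 0.102, so k_gold = (0.47/0.102)^(1/0.53) ≈ 17.8600.
y_gold = 17.8600^0.47 ≈ 3.8760.
c_gold = y_gold − (n+δ)·k_gold = 3.8760 − 0.102·17.8600 ≈ 2.0543.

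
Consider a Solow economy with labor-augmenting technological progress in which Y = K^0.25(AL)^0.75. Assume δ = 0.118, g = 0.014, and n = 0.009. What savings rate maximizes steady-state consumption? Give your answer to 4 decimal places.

Capital per effective worker breaks even when investment replaces (n + g + δ)·k; here n + g + δ = 0.141.
At the golden rule MPK = n+g+δ, and in any Cobb-Douglas steady state s = (n+g+δ)·k/y = MPK·k/y = capital's share 0.25.

s_gold = 0.2500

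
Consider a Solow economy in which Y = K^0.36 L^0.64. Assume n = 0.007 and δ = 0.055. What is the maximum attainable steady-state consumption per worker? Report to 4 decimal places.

The effective depreciation rate is n + δ = 0.007 + 0.055 = 0.062.
Setting f'(k) = n+δ gives 0.36·k^(0.36−1) = 0.062, hence k_gold = (0.36/0.062)^(1/0.64) ≈ 15.6175.
y_gold = 15.6175^0.36 ≈ 2.6897.
c_gold = y_gold − (n+δ)·k_gold = 2.6897 − 0.062·15.6175 ≈ 1.7214.

c_gold ≈ 1.7214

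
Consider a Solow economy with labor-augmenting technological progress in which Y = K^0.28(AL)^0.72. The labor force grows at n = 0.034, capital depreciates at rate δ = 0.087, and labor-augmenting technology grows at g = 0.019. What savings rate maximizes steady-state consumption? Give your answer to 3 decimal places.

s_gold = 0.280

n + g + δ = 0.034 + 0.019 + 0.087 = 0.14.
At the golden rule MPK = n+g+δ, and in any Cobb-Douglas steady state s = (n+g+δ)·k/y = MPK·k/y = capital's share 0.28.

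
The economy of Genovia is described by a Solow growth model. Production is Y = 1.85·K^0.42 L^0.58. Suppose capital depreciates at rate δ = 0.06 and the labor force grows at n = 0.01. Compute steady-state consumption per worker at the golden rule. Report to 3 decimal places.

c_gold ≈ 6.131

Capital per worker breaks even when investment replaces (n + δ)·k; here n + δ = 0.07.
At the golden rule the marginal product of capital equals n+δ: 0.42·1.85·k^(0.42−1) = 0.07. Solving, k_gold = (0.42·1.85/0.07)^(1/0.58) ≈ 63.4280.
y_gold = 1.85·63.4280^0.42 ≈ 10.5713.
c_gold = y_gold − (n+δ)·k_gold = 10.5713 − 0.07·63.4280 ≈ 6.1314.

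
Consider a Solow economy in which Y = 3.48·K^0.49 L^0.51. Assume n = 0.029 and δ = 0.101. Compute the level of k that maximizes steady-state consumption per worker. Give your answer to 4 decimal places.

k_gold ≈ 155.5347

n + δ = 0.029 + 0.101 = 0.13.
Setting f'(k) = n+δ gives 0.49·3.48·k^(0.49−1) = 0.13, hence k_gold = (0.49·3.48/0.13)^(1/0.51) ≈ 155.5347.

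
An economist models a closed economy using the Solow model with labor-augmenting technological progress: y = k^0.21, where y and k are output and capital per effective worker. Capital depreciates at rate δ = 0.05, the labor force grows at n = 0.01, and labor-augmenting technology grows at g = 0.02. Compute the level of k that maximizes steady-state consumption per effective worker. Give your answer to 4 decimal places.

k_gold ≈ 3.3927

The effective depreciation rate is n + g + δ = 0.01 + 0.02 + 0.05 = 0.08.
Maximizing c = f(k) − (n+g+δ)·k gives f'(k) = n+g+δ, i.e. 0.21·k^(0.21−1) = 0.08, so k_gold = (0.21/0.08)^(1/0.79) ≈ 3.3927.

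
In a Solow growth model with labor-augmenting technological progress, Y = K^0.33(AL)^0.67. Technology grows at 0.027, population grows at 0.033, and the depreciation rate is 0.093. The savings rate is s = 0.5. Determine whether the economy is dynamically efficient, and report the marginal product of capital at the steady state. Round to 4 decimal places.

dynamically inefficient; MPK ≈ 0.1010

Break-even investment rate: n + g + δ = 0.033 + 0.027 + 0.093 = 0.153.
Steady-state k*: s·k^0.33 = 0.153·k gives k* = (0.5/0.153)^(1/0.67) ≈ 5.8557.
MPK = 0.33·5.8557^(-0.67) ≈ 0.1010.
MPK < n+g+δ = 0.153, so the economy is dynamically inefficient (over-saving).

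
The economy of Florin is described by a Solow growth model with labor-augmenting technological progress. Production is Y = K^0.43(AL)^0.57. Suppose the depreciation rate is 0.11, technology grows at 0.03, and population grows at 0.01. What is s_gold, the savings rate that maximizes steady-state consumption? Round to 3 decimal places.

s_gold = 0.430

Capital per effective worker breaks even when investment replaces (n + g + δ)·k; here n + g + δ = 0.15.
At the golden rule MPK = n+g+δ, and in any Cobb-Douglas steady state s = (n+g+δ)·k/y = MPK·k/y = capital's share 0.43.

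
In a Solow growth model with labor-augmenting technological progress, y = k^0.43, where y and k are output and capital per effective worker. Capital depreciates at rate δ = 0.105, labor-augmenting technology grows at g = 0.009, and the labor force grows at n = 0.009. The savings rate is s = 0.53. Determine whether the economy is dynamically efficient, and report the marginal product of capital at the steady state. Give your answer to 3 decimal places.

dynamically inefficient; MPK ≈ 0.100

n + g + δ = 0.009 + 0.009 + 0.105 = 0.123.
Steady-state k*: s·k^0.43 = 0.123·k gives k* = (0.53/0.123)^(1/0.57) ≈ 12.9697.
MPK = 0.43·12.9697^(-0.57) ≈ 0.0998.
MPK < n+g+δ = 0.123, so the economy is dynamically inefficient (over-saving).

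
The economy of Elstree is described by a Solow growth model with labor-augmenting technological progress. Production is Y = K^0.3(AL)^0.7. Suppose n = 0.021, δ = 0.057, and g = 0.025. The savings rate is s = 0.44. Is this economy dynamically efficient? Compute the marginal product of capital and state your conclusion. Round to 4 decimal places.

Break-even investment rate: n + g + δ = 0.021 + 0.025 + 0.057 = 0.103.
Steady-state k*: s·k^0.3 = 0.103·k gives k* = (0.44/0.103)^(1/0.7) ≈ 7.9594.
MPK = 0.3·7.9594^(-0.7) ≈ 0.0702.
MPK < n+g+δ = 0.103, so the economy is dynamically inefficient (over-saving).

dynamically inefficient; MPK ≈ 0.0702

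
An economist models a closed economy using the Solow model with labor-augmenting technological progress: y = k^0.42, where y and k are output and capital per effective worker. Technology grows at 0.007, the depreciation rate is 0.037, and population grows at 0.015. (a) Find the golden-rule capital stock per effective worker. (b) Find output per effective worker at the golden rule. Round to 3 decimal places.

(a) k_gold ≈ 29.488; (b) y_gold ≈ 4.142

Break-even investment rate: n + g + δ = 0.015 + 0.007 + 0.037 = 0.059.
Setting f'(k) = n+g+δ gives 0.42·k^(0.42−1) = 0.059, hence k_gold = (0.42/0.059)^(1/0.58) ≈ 29.4884.
y_gold = 29.4884^0.42 ≈ 4.1424.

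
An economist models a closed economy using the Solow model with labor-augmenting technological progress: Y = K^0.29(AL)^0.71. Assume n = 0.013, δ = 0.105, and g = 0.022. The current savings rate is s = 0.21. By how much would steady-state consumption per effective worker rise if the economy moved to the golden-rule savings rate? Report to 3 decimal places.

Δc ≈ 0.024

Capital per effective worker breaks even when investment replaces (n + g + δ)·k; here n + g + δ = 0.14.
Current steady state (s = 0.21): k* = (0.21/0.14)^(1/0.71) ≈ 1.7702, y* = 1.7702^0.29 ≈ 1.1801, c* = (1−0.21)·1.1801 ≈ 0.9323.
Golden rule sets MPK = n+g+δ: 0.29·k^(0.29−1) = 0.14, so k_gold = (0.29/0.14)^(1/0.71) ≈ 2.7890.
y_gold = 2.7890^0.29 ≈ 1.3464, c_gold = y_gold − 0.14·k_gold ≈ 0.9560.
Gain: Δc = 0.9560 − 0.9323 ≈ 0.0237.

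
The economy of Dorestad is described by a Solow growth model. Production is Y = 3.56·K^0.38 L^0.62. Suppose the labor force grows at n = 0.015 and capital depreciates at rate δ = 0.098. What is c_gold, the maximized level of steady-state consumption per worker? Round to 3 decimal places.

c_gold ≈ 10.108

Break-even investment rate: n + δ = 0.015 + 0.098 = 0.113.
Maximizing c = f(k) − (n+δ)·k gives f'(k) = n+δ, i.e. 0.38·3.56·k^(0.38−1) = 0.113, so k_gold = (0.38·3.56/0.113)^(1/0.62) ≈ 54.8226.
y_gold = 3.56·54.8226^0.38 ≈ 16.3025.
c_gold = y_gold − (n+δ)·k_gold = 16.3025 − 0.113·54.8226 ≈ 10.1076.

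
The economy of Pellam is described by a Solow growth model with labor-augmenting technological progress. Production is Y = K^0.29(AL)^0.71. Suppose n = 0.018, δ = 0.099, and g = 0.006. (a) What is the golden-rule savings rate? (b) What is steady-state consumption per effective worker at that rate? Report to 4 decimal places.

(a) s_gold = 0.2900; (b) c_gold ≈ 1.0079

Capital per effective worker breaks even when investment replaces (n + g + δ)·k; here n + g + δ = 0.123.
For Cobb-Douglas, s_gold equals capital's share: s_gold = 0.29.
At the golden rule the marginal product of capital equals n+g+δ: 0.29·k^(0.29−1) = 0.123. Solving, k_gold = (0.29/0.123)^(1/0.71) ≈ 3.3469.
y_gold = 3.3469^0.29 ≈ 1.4195; c_gold = (1−0.29)·y_gold ≈ 1.0079.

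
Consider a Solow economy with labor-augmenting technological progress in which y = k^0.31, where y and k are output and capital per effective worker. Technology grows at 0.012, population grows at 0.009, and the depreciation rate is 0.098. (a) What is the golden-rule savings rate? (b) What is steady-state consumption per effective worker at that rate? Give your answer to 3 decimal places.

Break-even investment rate: n + g + δ = 0.009 + 0.012 + 0.098 = 0.119.
For Cobb-Douglas, s_gold equals capital's share: s_gold = 0.31.
Setting f'(k) = n+g+δ gives 0.31·k^(0.31−1) = 0.119, hence k_gold = (0.31/0.119)^(1/0.69) ≈ 4.0053.
y_gold = 4.0053^0.31 ≈ 1.5375; c_gold = (1−0.31)·y_gold ≈ 1.0609.

(a) s_gold = 0.310; (b) c_gold ≈ 1.061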